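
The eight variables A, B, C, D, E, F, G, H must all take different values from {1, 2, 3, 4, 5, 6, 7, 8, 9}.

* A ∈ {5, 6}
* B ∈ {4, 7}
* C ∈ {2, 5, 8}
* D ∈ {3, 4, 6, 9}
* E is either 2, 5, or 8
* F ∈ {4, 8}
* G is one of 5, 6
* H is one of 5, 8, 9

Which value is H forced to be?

9

The 8 variables draw from only 8 values {2, 3, 4, 5, 6, 7, 8, 9}, so each is used; only D can be 3, hence D = 3.
The 7 still-open variables together cover exactly {2, 4, 5, 6, 7, 8, 9} — 7 values for 7 variables — and 7 appears only in B's list, so B = 7.
The 6 still-open variables draw from only 6 values {2, 4, 5, 6, 8, 9}, so each is used; only F can be 4, hence F = 4.
Among the 5 still-open variables, 9 fits only H (and all 5 values in {2, 5, 6, 8, 9} must be used), so H = 9.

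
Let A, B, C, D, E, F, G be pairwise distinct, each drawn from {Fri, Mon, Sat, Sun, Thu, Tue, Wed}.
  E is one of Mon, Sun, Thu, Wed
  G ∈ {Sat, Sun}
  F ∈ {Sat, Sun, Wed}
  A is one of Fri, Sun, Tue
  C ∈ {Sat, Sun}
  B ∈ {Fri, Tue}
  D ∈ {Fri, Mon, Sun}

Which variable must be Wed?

F

Among the 7 variables, Thu fits only E (and all 7 values in {Fri, Mon, Sat, Sun, Thu, Tue, Wed} must be used), so E = Thu.
The 6 still-open variables together cover exactly {Fri, Mon, Sat, Sun, Tue, Wed} — 6 values for 6 variables — and Mon appears only in D's list, so D = Mon.
The 5 still-open variables together cover exactly {Fri, Sat, Sun, Tue, Wed} — 5 values for 5 variables — and Wed appears only in F's list, so F = Wed.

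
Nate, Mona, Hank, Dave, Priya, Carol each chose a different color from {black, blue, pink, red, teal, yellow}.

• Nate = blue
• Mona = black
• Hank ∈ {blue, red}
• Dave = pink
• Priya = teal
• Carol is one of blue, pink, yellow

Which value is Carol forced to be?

Nate must be blue (only option left). Remove blue from Hank, Carol.
Mona has just one choice, so Mona = black.
That leaves Hank = red.
Dave must be pink (only option left). Strike pink from Carol.
So Carol = yellow.

yellow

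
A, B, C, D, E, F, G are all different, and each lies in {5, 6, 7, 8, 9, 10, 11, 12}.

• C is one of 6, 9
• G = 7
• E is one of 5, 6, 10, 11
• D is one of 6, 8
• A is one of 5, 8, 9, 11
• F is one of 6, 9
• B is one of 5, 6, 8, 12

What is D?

G's domain is down to {7}, so G = 7.
C and F between them cover only {6, 9} — a naked pair. Remove those values from A, B, D, E.
So D = 8.

8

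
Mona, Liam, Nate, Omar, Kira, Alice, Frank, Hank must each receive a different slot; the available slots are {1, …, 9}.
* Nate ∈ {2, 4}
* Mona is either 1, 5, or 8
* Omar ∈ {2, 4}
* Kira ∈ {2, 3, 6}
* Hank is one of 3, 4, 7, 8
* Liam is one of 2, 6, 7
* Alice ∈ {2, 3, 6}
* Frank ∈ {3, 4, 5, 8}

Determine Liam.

7

Among the 8 variables, 1 fits only Mona (and all 8 values in {1, 2, 3, 4, 5, 6, 7, 8} must be used), so Mona = 1.
The 7 still-open variables draw from only 7 values {2, 3, 4, 5, 6, 7, 8}, so each is used; only Frank can be 5, hence Frank = 5.
The 6 still-open variables draw from only 6 values {2, 3, 4, 6, 7, 8}, so each is used; only Hank can be 8, hence Hank = 8.
The 5 still-open variables draw from only 5 values {2, 3, 4, 6, 7}, so each is used; only Liam can be 7, hence Liam = 7.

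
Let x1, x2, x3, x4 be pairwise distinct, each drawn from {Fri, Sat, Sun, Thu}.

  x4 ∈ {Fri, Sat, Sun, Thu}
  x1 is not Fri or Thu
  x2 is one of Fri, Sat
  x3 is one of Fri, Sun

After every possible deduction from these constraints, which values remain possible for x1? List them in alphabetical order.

Sat, Sun

Among the 4 variables, Thu fits only x4 (and all 4 values in {Fri, Sat, Sun, Thu} must be used), so x4 = Thu.
No further eliminations apply; x1 can still be any of Sat, Sun.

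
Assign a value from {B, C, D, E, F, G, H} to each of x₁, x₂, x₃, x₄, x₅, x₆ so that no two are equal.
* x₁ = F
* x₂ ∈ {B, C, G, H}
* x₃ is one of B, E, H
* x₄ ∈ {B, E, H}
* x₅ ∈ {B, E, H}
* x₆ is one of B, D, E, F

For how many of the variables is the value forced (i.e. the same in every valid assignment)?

2

x₁ has just one choice, so x₁ = F. Remove F from x₆.
x₃, x₄, x₅ between them cover only {B, E, H} — a naked triple. Remove those values from x₂, x₆.
x₆ has just one choice, so x₆ = D.
Determined: x₁=F, x₆=D. The other variables each still have more than one consistent value. That makes 2.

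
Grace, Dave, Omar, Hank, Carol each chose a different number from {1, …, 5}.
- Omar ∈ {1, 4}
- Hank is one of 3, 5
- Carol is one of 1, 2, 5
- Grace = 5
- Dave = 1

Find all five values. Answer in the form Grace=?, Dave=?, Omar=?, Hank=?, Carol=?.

Grace=5, Dave=1, Omar=4, Hank=3, Carol=2

Grace's domain is down to {5}, so Grace = 5. Eliminate 5 elsewhere: Hank, Carol.
That leaves Dave = 1. Strike 1 from Omar, Carol.
Omar's domain is down to {4}, so Omar = 4.
Hank must be 3 (only option left).
Carol's domain is down to {2}, so Carol = 2.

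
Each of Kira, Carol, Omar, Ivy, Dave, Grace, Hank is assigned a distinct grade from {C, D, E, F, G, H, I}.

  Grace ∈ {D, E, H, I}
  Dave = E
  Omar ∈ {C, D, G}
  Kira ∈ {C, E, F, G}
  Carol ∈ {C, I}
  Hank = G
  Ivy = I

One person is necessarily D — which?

Ivy has just one choice, so Ivy = I. Eliminate I elsewhere: Carol, Grace.
Dave has just one choice, so Dave = E. Strike E from Kira, Grace.
Hank has just one choice, so Hank = G. Remove G from Kira, Omar.
Carol has just one choice, so Carol = C. Remove C from Kira, Omar.
So D goes to Omar.

Omar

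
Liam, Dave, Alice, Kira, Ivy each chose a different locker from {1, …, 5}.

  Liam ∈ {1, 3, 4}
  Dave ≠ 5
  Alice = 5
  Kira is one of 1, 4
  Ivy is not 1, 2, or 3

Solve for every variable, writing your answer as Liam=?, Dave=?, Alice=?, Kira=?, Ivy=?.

Alice must be 5 (only option left). Eliminate 5 elsewhere: Ivy.
Ivy has just one choice, so Ivy = 4. Eliminate 4 elsewhere: Liam, Dave, Kira.
Kira's domain is down to {1}, so Kira = 1. Strike 1 from Liam, Dave.
Liam's domain is down to {3}, so Liam = 3. Remove 3 from Dave.
Dave has just one choice, so Dave = 2.

Liam=3, Dave=2, Alice=5, Kira=1, Ivy=4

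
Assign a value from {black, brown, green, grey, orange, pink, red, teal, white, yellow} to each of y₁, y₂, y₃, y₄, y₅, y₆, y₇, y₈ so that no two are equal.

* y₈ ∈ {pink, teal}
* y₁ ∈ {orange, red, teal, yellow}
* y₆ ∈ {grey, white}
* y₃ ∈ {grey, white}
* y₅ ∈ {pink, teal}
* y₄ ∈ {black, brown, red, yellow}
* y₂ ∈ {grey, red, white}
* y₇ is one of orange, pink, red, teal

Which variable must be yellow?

The 2 variables y₃ and y₆ are confined to {grey, white}, which locks those values in; drop them from y₂.
y₂'s domain is down to {red}, so y₂ = red. So y₁, y₄, y₇ can't be red.
The 2 variables y₅ and y₈ are confined to {pink, teal}, which locks those values in; drop them from y₁, y₇.
y₇ must be orange (only option left). So y₁ can't be orange.
So yellow goes to y₁.

y₁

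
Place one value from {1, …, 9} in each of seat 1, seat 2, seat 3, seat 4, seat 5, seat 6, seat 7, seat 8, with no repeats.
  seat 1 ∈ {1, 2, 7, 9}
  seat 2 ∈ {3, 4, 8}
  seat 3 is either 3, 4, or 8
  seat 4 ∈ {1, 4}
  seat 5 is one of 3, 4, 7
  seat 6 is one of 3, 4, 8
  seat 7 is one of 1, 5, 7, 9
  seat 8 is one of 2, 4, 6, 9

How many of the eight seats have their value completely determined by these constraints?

2

seat 2, seat 3, seat 6 between them cover only {3, 4, 8} — a naked triple. Remove those values from seat 4, seat 5, seat 8.
That leaves seat 4 = 1. Remove 1 from seat 1, seat 7.
seat 5 has just one choice, so seat 5 = 7. Remove 7 from seat 1, seat 7.
Determined: seat 4=1, seat 5=7. The other seats each still have more than one consistent value. That makes 2.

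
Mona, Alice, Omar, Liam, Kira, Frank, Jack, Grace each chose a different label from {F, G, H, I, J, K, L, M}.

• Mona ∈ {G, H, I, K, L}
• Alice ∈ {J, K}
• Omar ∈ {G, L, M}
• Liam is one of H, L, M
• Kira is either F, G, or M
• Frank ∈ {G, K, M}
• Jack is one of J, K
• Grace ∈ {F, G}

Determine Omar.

The 8 variables together cover exactly {F, G, H, I, J, K, L, M} — 8 values for 8 variables — and I appears only in Mona's list, so Mona = I.
The 7 still-open variables draw from only 7 values {F, G, H, J, K, L, M}, so each is used; only Liam can be H, hence Liam = H.
The 6 still-open variables draw from only 6 values {F, G, J, K, L, M}, so each is used; only Omar can be L, hence Omar = L.

L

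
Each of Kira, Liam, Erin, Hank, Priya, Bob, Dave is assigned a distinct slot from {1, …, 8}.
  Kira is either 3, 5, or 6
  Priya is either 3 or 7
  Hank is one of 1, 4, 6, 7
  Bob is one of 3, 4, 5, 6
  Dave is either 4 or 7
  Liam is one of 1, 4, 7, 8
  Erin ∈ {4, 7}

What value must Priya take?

Among the 7 variables, 8 fits only Liam (and all 7 values in {1, 3, 4, 5, 6, 7, 8} must be used), so Liam = 8.
The 6 still-open variables draw from only 6 values {1, 3, 4, 5, 6, 7}, so each is used; only Hank can be 1, hence Hank = 1.
The 2 variables Erin and Dave are confined to {4, 7}, which locks those values in; drop them from Priya, Bob.
So Priya = 3.

3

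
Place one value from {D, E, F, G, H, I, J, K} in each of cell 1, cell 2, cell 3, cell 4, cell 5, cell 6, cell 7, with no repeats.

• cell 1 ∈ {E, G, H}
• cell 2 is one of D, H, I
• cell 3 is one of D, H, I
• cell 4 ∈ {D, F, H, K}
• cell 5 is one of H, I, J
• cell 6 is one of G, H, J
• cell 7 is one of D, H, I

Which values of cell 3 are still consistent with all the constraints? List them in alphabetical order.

cell 2, cell 3, cell 7 share exactly the 3 values {D, H, I}; by pigeonhole those values go to them, so strike D, H, I from cell 1, cell 4, cell 5, cell 6.
cell 5 has just one choice, so cell 5 = J. So cell 6 can't be J.
cell 6 has just one choice, so cell 6 = G. Eliminate G elsewhere: cell 1.
cell 1 must be E (only option left).
No further eliminations apply; cell 3 can still be any of D, H, I.

D, H, I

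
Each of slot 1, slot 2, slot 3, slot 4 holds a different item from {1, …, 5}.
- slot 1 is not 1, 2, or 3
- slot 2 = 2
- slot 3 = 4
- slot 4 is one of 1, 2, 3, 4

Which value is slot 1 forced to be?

slot 2's domain is down to {2}, so slot 2 = 2. Eliminate 2 elsewhere: slot 4.
slot 3 has just one choice, so slot 3 = 4. So slot 1, slot 4 can't be 4.
So slot 1 = 5.

5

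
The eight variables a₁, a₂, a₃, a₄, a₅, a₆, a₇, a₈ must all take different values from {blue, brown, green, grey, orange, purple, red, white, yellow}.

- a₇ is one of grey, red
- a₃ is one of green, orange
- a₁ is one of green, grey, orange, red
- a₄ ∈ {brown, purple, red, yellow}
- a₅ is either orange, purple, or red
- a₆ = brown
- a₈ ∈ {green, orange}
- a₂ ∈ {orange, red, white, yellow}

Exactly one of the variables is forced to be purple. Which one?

a₅

a₆ has just one choice, so a₆ = brown. So a₄ can't be brown.
The 7 still-open variables draw from only 7 values {green, grey, orange, purple, red, white, yellow}, so each is used; only a₂ can be white, hence a₂ = white.
Among the 6 still-open variables, yellow fits only a₄ (and all 6 values in {green, grey, orange, purple, red, yellow} must be used), so a₄ = yellow.
The 5 still-open variables draw from only 5 values {green, grey, orange, purple, red}, so each is used; only a₅ can be purple, hence a₅ = purple.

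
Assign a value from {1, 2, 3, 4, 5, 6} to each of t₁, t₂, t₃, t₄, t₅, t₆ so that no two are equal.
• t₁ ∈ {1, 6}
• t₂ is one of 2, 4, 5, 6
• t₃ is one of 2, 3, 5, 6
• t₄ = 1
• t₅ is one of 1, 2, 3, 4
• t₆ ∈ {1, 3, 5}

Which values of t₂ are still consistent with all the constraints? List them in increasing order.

2, 4, 5

t₄ must be 1 (only option left). Remove 1 from t₁, t₅, t₆.
That leaves t₁ = 6. So t₂, t₃ can't be 6.
No further eliminations apply; t₂ can still be any of 2, 4, 5.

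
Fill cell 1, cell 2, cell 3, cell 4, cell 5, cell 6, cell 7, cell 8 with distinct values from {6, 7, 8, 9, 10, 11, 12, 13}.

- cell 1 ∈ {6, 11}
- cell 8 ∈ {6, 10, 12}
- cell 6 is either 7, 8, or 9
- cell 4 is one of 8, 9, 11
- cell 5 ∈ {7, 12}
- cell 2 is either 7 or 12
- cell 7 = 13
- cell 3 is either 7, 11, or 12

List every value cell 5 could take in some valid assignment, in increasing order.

7, 12

cell 7 has just one choice, so cell 7 = 13.
The 7 still-open variables draw from only 7 values {6, 7, 8, 9, 10, 11, 12}, so each is used; only cell 8 can be 10, hence cell 8 = 10.
Among the 6 still-open variables, 6 fits only cell 1 (and all 6 values in {6, 7, 8, 9, 11, 12} must be used), so cell 1 = 6.
cell 2 and cell 5 between them cover only {7, 12} — a naked pair. Remove those values from cell 3, cell 6.
cell 3's domain is down to {11}, so cell 3 = 11. Eliminate 11 elsewhere: cell 4.
No further eliminations apply; cell 5 can still be any of 7, 12.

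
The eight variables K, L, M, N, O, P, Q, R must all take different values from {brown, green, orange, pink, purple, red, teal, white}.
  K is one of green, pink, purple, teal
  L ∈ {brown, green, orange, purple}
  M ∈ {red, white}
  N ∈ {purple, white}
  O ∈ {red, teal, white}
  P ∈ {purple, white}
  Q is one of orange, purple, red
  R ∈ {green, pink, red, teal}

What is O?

Among the 8 variables, brown fits only L (and all 8 values in {brown, green, orange, pink, purple, red, teal, white} must be used), so L = brown.
Among the 7 still-open variables, orange fits only Q (and all 7 values in {green, orange, pink, purple, red, teal, white} must be used), so Q = orange.
N and P between them cover only {purple, white} — a naked pair. Remove those values from K, M, O.
M has just one choice, so M = red. So O, R can't be red.
So O = teal.

teal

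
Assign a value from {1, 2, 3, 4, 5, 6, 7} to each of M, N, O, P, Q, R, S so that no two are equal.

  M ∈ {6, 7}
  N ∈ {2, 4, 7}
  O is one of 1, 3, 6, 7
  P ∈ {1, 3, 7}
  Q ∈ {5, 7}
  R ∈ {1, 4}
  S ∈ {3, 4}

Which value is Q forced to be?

5

The 7 variables together cover exactly {1, 2, 3, 4, 5, 6, 7} — 7 values for 7 variables — and 2 appears only in N's list, so N = 2.
The 6 still-open variables together cover exactly {1, 3, 4, 5, 6, 7} — 6 values for 6 variables — and 5 appears only in Q's list, so Q = 5.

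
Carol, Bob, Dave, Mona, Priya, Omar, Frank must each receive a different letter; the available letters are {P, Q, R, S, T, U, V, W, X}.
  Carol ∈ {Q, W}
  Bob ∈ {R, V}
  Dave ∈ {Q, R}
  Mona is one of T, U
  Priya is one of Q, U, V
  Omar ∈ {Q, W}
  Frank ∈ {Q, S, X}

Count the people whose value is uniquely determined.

4

Carol and Omar share exactly the 2 values {Q, W}; by pigeonhole those values go to them, so strike Q, W from Dave, Priya, Frank.
Dave's domain is down to {R}, so Dave = R. Strike R from Bob.
Bob has just one choice, so Bob = V. Eliminate V elsewhere: Priya.
That leaves Priya = U. So Mona can't be U.
That leaves Mona = T.
Determined: Bob=V, Dave=R, Mona=T, Priya=U. The other people each still have more than one consistent value. That makes 4.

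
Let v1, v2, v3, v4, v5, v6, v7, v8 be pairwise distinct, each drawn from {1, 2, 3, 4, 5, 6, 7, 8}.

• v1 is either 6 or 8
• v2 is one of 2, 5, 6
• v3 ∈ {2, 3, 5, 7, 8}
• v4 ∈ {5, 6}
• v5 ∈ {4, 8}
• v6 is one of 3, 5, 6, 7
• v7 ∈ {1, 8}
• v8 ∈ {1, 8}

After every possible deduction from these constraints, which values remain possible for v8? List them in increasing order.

Among the 8 variables, 4 fits only v5 (and all 8 values in {1, 2, 3, 4, 5, 6, 7, 8} must be used), so v5 = 4.
The 2 variables v7 and v8 are confined to {1, 8}, which locks those values in; drop them from v1, v3.
v1 has just one choice, so v1 = 6. Strike 6 from v2, v4, v6.
That leaves v4 = 5. Remove 5 from v2, v3, v6.
v2 has just one choice, so v2 = 2. Remove 2 from v3.
No further eliminations apply; v8 can still be any of 1, 8.

1, 8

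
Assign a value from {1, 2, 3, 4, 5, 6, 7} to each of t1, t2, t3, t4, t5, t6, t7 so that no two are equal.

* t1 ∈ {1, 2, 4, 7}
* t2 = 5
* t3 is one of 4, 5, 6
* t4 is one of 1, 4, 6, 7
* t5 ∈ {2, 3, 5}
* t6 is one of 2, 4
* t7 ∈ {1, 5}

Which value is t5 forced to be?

t2's domain is down to {5}, so t2 = 5. Remove 5 from t3, t5, t7.
t7 must be 1 (only option left). So t1, t4 can't be 1.
Among the 5 still-open variables, 3 fits only t5 (and all 5 values in {2, 3, 4, 6, 7} must be used), so t5 = 3.

3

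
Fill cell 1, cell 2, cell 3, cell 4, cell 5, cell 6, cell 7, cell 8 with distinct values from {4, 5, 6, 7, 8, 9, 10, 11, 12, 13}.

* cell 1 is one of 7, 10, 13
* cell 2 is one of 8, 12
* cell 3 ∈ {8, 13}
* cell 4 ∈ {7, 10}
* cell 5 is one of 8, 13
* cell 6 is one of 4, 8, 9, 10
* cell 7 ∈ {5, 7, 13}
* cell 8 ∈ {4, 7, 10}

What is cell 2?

12

The 8 variables together cover exactly {4, 5, 7, 8, 9, 10, 12, 13} — 8 values for 8 variables — and 5 appears only in cell 7's list, so cell 7 = 5.
The 7 still-open variables together cover exactly {4, 7, 8, 9, 10, 12, 13} — 7 values for 7 variables — and 9 appears only in cell 6's list, so cell 6 = 9.
The 6 still-open variables together cover exactly {4, 7, 8, 10, 12, 13} — 6 values for 6 variables — and 4 appears only in cell 8's list, so cell 8 = 4.
The 5 still-open variables draw from only 5 values {7, 8, 10, 12, 13}, so each is used; only cell 2 can be 12, hence cell 2 = 12.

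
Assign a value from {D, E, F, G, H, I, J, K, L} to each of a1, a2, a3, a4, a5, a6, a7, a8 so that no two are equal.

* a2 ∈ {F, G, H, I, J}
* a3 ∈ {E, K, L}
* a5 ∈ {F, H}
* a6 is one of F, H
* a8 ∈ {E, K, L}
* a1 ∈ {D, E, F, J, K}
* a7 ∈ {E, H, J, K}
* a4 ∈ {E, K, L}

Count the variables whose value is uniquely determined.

2

The 2 variables a5 and a6 are confined to {F, H}, which locks those values in; drop them from a1, a2, a7.
a3, a4, a8 between them cover only {E, K, L} — a naked triple. Remove those values from a1, a7.
a7's domain is down to {J}, so a7 = J. Strike J from a1, a2.
a1's domain is down to {D}, so a1 = D.
Determined: a1=D, a7=J. The other variables each still have more than one consistent value. That makes 2.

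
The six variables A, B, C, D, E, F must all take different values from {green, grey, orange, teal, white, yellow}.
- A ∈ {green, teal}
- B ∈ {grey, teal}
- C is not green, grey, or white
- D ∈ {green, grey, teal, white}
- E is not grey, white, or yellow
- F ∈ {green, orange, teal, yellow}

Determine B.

grey

Among the 6 variables, white fits only D (and all 6 values in {green, grey, orange, teal, white, yellow} must be used), so D = white.
Among the 5 still-open variables, grey fits only B (and all 5 values in {green, grey, orange, teal, yellow} must be used), so B = grey.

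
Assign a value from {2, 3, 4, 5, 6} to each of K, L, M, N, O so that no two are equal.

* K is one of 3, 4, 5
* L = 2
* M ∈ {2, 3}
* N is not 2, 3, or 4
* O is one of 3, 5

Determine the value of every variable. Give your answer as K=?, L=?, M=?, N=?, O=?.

L's domain is down to {2}, so L = 2. So M can't be 2.
M must be 3 (only option left). Eliminate 3 elsewhere: K, O.
O must be 5 (only option left). So K, N can't be 5.
K must be 4 (only option left).
N's domain is down to {6}, so N = 6.

K=4, L=2, M=3, N=6, O=5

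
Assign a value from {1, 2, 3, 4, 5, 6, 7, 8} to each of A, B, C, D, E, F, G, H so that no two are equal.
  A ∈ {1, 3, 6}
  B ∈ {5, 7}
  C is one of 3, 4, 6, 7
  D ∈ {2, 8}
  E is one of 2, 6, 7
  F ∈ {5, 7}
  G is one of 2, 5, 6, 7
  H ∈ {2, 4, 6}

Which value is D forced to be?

The 8 variables draw from only 8 values {1, 2, 3, 4, 5, 6, 7, 8}, so each is used; only A can be 1, hence A = 1.
Among the 7 still-open variables, 3 fits only C (and all 7 values in {2, 3, 4, 5, 6, 7, 8} must be used), so C = 3.
The 6 still-open variables draw from only 6 values {2, 4, 5, 6, 7, 8}, so each is used; only H can be 4, hence H = 4.
The 5 still-open variables together cover exactly {2, 5, 6, 7, 8} — 5 values for 5 variables — and 8 appears only in D's list, so D = 8.

8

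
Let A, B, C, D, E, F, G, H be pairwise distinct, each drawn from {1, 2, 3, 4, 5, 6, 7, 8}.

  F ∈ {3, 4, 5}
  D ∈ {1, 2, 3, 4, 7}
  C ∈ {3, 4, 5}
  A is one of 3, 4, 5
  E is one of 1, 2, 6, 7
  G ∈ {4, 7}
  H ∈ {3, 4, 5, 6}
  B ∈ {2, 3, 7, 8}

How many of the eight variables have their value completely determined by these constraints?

3

The 8 variables draw from only 8 values {1, 2, 3, 4, 5, 6, 7, 8}, so each is used; only B can be 8, hence B = 8.
A, C, F share exactly the 3 values {3, 4, 5}; by pigeonhole those values go to them, so strike 3, 4, 5 from D, G, H.
G's domain is down to {7}, so G = 7. Eliminate 7 elsewhere: D, E.
H's domain is down to {6}, so H = 6. Remove 6 from E.
Determined: B=8, G=7, H=6. The other variables each still have more than one consistent value. That makes 3.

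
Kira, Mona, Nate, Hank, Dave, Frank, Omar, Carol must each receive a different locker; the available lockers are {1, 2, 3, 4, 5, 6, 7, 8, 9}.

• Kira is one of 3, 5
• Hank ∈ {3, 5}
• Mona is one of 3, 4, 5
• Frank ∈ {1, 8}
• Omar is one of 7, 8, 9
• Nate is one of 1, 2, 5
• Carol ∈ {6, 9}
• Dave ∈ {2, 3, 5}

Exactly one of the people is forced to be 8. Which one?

Kira and Hank share exactly the 2 values {3, 5}; by pigeonhole those values go to them, so strike 3, 5 from Mona, Nate, Dave.
Mona has just one choice, so Mona = 4.
That leaves Dave = 2. So Nate can't be 2.
Nate must be 1 (only option left). Remove 1 from Frank.
So 8 goes to Frank.

Frank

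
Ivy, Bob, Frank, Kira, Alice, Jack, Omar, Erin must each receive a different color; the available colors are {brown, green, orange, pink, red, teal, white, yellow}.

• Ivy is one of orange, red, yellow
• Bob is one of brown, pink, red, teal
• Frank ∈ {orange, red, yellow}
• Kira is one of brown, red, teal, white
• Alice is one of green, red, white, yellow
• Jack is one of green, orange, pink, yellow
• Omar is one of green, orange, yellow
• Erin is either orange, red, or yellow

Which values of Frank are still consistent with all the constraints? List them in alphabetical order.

Ivy, Frank, Erin between them cover only {orange, red, yellow} — a naked triple. Remove those values from Bob, Kira, Alice, Jack, Omar.
Omar's domain is down to {green}, so Omar = green. Remove green from Alice, Jack.
Alice must be white (only option left). Remove white from Kira.
Jack's domain is down to {pink}, so Jack = pink. Eliminate pink elsewhere: Bob.
No further eliminations apply; Frank can still be any of orange, red, yellow.

orange, red, yellow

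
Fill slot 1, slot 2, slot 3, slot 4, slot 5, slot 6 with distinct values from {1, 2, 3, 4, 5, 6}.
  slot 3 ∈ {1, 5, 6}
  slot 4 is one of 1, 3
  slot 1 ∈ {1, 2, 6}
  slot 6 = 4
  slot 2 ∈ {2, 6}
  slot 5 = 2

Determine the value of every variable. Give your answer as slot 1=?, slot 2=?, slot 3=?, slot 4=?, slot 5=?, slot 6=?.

slot 1=1, slot 2=6, slot 3=5, slot 4=3, slot 5=2, slot 6=4

slot 5 must be 2 (only option left). Eliminate 2 elsewhere: slot 1, slot 2.
slot 6's domain is down to {4}, so slot 6 = 4.
slot 2 must be 6 (only option left). Remove 6 from slot 1, slot 3.
slot 1 has just one choice, so slot 1 = 1. Remove 1 from slot 3, slot 4.
slot 3 has just one choice, so slot 3 = 5.
slot 4 must be 3 (only option left).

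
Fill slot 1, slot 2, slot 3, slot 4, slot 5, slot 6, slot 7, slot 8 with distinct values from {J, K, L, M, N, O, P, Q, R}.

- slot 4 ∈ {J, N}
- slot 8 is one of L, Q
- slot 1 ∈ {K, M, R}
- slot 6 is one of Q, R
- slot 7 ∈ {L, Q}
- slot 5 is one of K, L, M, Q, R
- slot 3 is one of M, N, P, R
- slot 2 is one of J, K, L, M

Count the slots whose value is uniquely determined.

4

The 8 variables together cover exactly {J, K, L, M, N, P, Q, R} — 8 values for 8 variables — and P appears only in slot 3's list, so slot 3 = P.
The 7 still-open variables draw from only 7 values {J, K, L, M, N, Q, R}, so each is used; only slot 4 can be N, hence slot 4 = N.
The 6 still-open variables draw from only 6 values {J, K, L, M, Q, R}, so each is used; only slot 2 can be J, hence slot 2 = J.
The 2 variables slot 7 and slot 8 are confined to {L, Q}, which locks those values in; drop them from slot 5, slot 6.
slot 6 has just one choice, so slot 6 = R. Strike R from slot 1, slot 5.
Determined: slot 2=J, slot 3=P, slot 4=N, slot 6=R. The other slots each still have more than one consistent value. That makes 4.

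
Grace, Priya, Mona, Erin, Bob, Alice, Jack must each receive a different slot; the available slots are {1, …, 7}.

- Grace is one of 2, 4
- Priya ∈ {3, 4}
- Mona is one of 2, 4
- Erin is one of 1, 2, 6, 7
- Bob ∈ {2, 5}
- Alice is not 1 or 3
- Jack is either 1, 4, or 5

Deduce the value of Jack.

1

Among the 7 variables, 3 fits only Priya (and all 7 values in {1, 2, 3, 4, 5, 6, 7} must be used), so Priya = 3.
Grace and Mona between them cover only {2, 4} — a naked pair. Remove those values from Erin, Bob, Alice, Jack.
Bob has just one choice, so Bob = 5. Remove 5 from Alice, Jack.
So Jack = 1.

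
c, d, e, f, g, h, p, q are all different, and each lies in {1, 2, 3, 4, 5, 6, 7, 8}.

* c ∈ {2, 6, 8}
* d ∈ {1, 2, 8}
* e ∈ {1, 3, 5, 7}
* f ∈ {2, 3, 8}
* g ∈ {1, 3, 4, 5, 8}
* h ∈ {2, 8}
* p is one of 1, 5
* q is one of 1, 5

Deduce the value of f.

The 8 variables together cover exactly {1, 2, 3, 4, 5, 6, 7, 8} — 8 values for 8 variables — and 4 appears only in g's list, so g = 4.
The 7 still-open variables draw from only 7 values {1, 2, 3, 5, 6, 7, 8}, so each is used; only c can be 6, hence c = 6.
The 6 still-open variables together cover exactly {1, 2, 3, 5, 7, 8} — 6 values for 6 variables — and 7 appears only in e's list, so e = 7.
The 5 still-open variables together cover exactly {1, 2, 3, 5, 8} — 5 values for 5 variables — and 3 appears only in f's list, so f = 3.

3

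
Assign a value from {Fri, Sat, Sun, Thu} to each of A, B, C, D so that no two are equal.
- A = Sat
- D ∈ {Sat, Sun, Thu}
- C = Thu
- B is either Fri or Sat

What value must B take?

Fri

A's domain is down to {Sat}, so A = Sat. Eliminate Sat elsewhere: B, D.
So B = Fri.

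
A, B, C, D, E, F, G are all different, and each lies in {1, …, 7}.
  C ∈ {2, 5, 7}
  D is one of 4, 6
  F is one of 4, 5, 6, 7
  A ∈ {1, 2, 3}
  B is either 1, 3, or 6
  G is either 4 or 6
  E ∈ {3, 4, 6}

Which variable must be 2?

A

The 2 variables D and G are confined to {4, 6}, which locks those values in; drop them from B, E, F.
E's domain is down to {3}, so E = 3. Remove 3 from A, B.
That leaves B = 1. Strike 1 from A.
So 2 goes to A.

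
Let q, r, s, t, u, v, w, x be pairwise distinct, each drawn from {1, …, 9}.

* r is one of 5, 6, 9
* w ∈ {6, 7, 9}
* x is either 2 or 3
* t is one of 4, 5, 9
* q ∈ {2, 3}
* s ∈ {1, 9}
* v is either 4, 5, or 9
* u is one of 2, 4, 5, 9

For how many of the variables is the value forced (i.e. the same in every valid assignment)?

The 8 variables together cover exactly {1, 2, 3, 4, 5, 6, 7, 9} — 8 values for 8 variables — and 1 appears only in s's list, so s = 1.
Among the 7 still-open variables, 7 fits only w (and all 7 values in {2, 3, 4, 5, 6, 7, 9} must be used), so w = 7.
Among the 6 still-open variables, 6 fits only r (and all 6 values in {2, 3, 4, 5, 6, 9} must be used), so r = 6.
q and x share exactly the 2 values {2, 3}; by pigeonhole those values go to them, so strike 2, 3 from u.
Determined: r=6, s=1, w=7. The other variables each still have more than one consistent value. That makes 3.

3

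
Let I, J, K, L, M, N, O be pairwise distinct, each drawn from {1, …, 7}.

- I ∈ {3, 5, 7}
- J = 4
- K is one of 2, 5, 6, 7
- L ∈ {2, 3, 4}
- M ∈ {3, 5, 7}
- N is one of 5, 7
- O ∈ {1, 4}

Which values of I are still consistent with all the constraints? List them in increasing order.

3, 5, 7

J must be 4 (only option left). Remove 4 from L, O.
That leaves O = 1.
Among the 5 still-open variables, 6 fits only K (and all 5 values in {2, 3, 5, 6, 7} must be used), so K = 6.
The 4 still-open variables together cover exactly {2, 3, 5, 7} — 4 values for 4 variables — and 2 appears only in L's list, so L = 2.
No further eliminations apply; I can still be any of 3, 5, 7.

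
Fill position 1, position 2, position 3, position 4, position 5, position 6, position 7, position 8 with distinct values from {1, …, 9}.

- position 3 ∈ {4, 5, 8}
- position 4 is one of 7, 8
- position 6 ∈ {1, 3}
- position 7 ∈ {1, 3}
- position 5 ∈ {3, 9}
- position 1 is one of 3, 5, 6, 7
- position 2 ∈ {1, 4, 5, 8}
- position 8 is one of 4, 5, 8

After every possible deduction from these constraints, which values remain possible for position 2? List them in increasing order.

4, 5, 8

Among the 8 variables, 6 fits only position 1 (and all 8 values in {1, 3, 4, 5, 6, 7, 8, 9} must be used), so position 1 = 6.
The 7 still-open variables together cover exactly {1, 3, 4, 5, 7, 8, 9} — 7 values for 7 variables — and 7 appears only in position 4's list, so position 4 = 7.
The 6 still-open variables together cover exactly {1, 3, 4, 5, 8, 9} — 6 values for 6 variables — and 9 appears only in position 5's list, so position 5 = 9.
The 2 variables position 6 and position 7 are confined to {1, 3}, which locks those values in; drop them from position 2.
No further eliminations apply; position 2 can still be any of 4, 5, 8.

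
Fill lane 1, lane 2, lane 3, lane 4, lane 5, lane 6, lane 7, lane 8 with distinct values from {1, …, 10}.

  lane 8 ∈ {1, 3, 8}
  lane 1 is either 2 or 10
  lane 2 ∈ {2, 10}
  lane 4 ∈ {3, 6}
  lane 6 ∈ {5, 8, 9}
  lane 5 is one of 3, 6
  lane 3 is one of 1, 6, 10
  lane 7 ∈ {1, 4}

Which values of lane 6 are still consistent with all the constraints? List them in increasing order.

The 2 variables lane 1 and lane 2 are confined to {2, 10}, which locks those values in; drop them from lane 3.
The 2 variables lane 4 and lane 5 are confined to {3, 6}, which locks those values in; drop them from lane 3, lane 8.
lane 3 has just one choice, so lane 3 = 1. Remove 1 from lane 7, lane 8.
lane 7 has just one choice, so lane 7 = 4.
lane 8 has just one choice, so lane 8 = 8. Remove 8 from lane 6.
No further eliminations apply; lane 6 can still be any of 5, 9.

5, 9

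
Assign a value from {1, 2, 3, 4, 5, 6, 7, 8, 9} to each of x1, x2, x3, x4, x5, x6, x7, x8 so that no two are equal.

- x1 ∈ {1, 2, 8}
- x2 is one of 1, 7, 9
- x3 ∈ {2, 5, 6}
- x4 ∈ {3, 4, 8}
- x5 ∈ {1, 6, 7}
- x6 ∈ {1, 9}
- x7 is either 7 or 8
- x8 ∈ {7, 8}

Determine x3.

5

x7 and x8 share exactly the 2 values {7, 8}; by pigeonhole those values go to them, so strike 7, 8 from x1, x2, x4, x5.
x2 and x6 share exactly the 2 values {1, 9}; by pigeonhole those values go to them, so strike 1, 9 from x1, x5.
x1 has just one choice, so x1 = 2. Remove 2 from x3.
That leaves x5 = 6. So x3 can't be 6.
So x3 = 5.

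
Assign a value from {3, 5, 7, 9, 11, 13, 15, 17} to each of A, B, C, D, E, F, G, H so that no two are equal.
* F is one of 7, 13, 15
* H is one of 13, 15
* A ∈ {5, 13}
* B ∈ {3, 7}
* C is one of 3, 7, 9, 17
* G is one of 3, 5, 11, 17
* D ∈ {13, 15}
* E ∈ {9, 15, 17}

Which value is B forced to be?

The 8 variables draw from only 8 values {3, 5, 7, 9, 11, 13, 15, 17}, so each is used; only G can be 11, hence G = 11.
The 7 still-open variables together cover exactly {3, 5, 7, 9, 13, 15, 17} — 7 values for 7 variables — and 5 appears only in A's list, so A = 5.
The 2 variables D and H are confined to {13, 15}, which locks those values in; drop them from E, F.
F's domain is down to {7}, so F = 7. Remove 7 from B, C.
So B = 3.

3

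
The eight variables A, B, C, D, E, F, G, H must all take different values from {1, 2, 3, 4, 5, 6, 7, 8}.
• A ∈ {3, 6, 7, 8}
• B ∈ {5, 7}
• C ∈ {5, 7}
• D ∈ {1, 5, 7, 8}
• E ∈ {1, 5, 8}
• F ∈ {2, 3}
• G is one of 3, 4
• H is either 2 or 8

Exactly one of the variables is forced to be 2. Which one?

H

Among the 8 variables, 4 fits only G (and all 8 values in {1, 2, 3, 4, 5, 6, 7, 8} must be used), so G = 4.
Among the 7 still-open variables, 6 fits only A (and all 7 values in {1, 2, 3, 5, 6, 7, 8} must be used), so A = 6.
The 6 still-open variables together cover exactly {1, 2, 3, 5, 7, 8} — 6 values for 6 variables — and 3 appears only in F's list, so F = 3.
The 5 still-open variables together cover exactly {1, 2, 5, 7, 8} — 5 values for 5 variables — and 2 appears only in H's list, so H = 2.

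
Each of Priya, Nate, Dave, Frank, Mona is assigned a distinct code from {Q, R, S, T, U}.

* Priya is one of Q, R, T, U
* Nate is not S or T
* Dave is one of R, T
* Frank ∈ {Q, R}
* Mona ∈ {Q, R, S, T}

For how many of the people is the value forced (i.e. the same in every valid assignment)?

The 5 variables together cover exactly {Q, R, S, T, U} — 5 values for 5 variables — and S appears only in Mona's list, so Mona = S.
Determined: Mona=S. The other people each still have more than one consistent value. That makes 1.

1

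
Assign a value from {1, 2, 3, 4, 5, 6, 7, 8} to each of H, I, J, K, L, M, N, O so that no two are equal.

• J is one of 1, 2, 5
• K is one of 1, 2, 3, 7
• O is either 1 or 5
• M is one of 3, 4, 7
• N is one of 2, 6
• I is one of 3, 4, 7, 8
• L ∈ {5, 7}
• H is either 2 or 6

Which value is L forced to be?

Among the 8 variables, 8 fits only I (and all 8 values in {1, 2, 3, 4, 5, 6, 7, 8} must be used), so I = 8.
The 7 still-open variables together cover exactly {1, 2, 3, 4, 5, 6, 7} — 7 values for 7 variables — and 4 appears only in M's list, so M = 4.
The 6 still-open variables together cover exactly {1, 2, 3, 5, 6, 7} — 6 values for 6 variables — and 3 appears only in K's list, so K = 3.
The 5 still-open variables draw from only 5 values {1, 2, 5, 6, 7}, so each is used; only L can be 7, hence L = 7.

7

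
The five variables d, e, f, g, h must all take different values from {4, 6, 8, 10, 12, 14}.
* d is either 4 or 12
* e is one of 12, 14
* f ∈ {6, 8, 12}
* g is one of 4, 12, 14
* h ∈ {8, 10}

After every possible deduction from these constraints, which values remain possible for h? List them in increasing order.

8, 10

d, e, g between them cover only {4, 12, 14} — a naked triple. Remove those values from f.
No further eliminations apply; h can still be any of 8, 10.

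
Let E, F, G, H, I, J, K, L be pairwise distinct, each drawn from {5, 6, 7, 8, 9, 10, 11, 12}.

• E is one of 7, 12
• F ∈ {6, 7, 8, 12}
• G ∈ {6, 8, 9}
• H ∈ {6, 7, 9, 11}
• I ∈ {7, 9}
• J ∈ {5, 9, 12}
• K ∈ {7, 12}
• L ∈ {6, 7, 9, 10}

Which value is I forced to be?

9

The 8 variables draw from only 8 values {5, 6, 7, 8, 9, 10, 11, 12}, so each is used; only J can be 5, hence J = 5.
The 7 still-open variables draw from only 7 values {6, 7, 8, 9, 10, 11, 12}, so each is used; only L can be 10, hence L = 10.
The 6 still-open variables together cover exactly {6, 7, 8, 9, 11, 12} — 6 values for 6 variables — and 11 appears only in H's list, so H = 11.
E and K between them cover only {7, 12} — a naked pair. Remove those values from F, I.
So I = 9.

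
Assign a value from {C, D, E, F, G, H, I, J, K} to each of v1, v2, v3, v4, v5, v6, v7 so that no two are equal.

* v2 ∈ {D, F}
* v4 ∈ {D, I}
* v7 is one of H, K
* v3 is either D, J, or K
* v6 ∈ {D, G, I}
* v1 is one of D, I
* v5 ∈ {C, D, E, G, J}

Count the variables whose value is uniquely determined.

The 2 variables v1 and v4 are confined to {D, I}, which locks those values in; drop them from v2, v3, v5, v6.
v2's domain is down to {F}, so v2 = F.
v6 must be G (only option left). Eliminate G elsewhere: v5.
Determined: v2=F, v6=G. The other variables each still have more than one consistent value. That makes 2.

2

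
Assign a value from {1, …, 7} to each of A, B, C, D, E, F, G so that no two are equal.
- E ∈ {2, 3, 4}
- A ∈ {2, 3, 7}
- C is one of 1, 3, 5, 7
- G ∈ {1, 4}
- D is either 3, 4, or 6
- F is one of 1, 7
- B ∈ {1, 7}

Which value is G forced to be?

4

Among the 7 variables, 5 fits only C (and all 7 values in {1, 2, 3, 4, 5, 6, 7} must be used), so C = 5.
The 6 still-open variables together cover exactly {1, 2, 3, 4, 6, 7} — 6 values for 6 variables — and 6 appears only in D's list, so D = 6.
B and F share exactly the 2 values {1, 7}; by pigeonhole those values go to them, so strike 1, 7 from A, G.
So G = 4.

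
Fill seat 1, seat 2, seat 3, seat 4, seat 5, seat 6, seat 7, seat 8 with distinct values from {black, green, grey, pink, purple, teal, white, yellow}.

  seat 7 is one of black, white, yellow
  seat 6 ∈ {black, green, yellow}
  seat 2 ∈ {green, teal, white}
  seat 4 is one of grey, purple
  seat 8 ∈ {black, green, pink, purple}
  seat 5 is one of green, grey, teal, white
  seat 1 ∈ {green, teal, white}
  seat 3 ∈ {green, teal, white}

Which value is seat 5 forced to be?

The 8 variables together cover exactly {black, green, grey, pink, purple, teal, white, yellow} — 8 values for 8 variables — and pink appears only in seat 8's list, so seat 8 = pink.
The 7 still-open variables draw from only 7 values {black, green, grey, purple, teal, white, yellow}, so each is used; only seat 4 can be purple, hence seat 4 = purple.
Among the 6 still-open variables, grey fits only seat 5 (and all 6 values in {black, green, grey, teal, white, yellow} must be used), so seat 5 = grey.

grey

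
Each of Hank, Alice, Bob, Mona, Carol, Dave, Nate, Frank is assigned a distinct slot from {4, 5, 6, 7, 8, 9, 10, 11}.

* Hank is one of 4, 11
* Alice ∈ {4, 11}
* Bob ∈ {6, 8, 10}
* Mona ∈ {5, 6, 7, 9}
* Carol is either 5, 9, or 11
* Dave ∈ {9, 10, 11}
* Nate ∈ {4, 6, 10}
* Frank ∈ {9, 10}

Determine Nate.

The 8 variables together cover exactly {4, 5, 6, 7, 8, 9, 10, 11} — 8 values for 8 variables — and 7 appears only in Mona's list, so Mona = 7.
The 7 still-open variables together cover exactly {4, 5, 6, 8, 9, 10, 11} — 7 values for 7 variables — and 5 appears only in Carol's list, so Carol = 5.
The 6 still-open variables together cover exactly {4, 6, 8, 9, 10, 11} — 6 values for 6 variables — and 8 appears only in Bob's list, so Bob = 8.
The 5 still-open variables draw from only 5 values {4, 6, 9, 10, 11}, so each is used; only Nate can be 6, hence Nate = 6.

6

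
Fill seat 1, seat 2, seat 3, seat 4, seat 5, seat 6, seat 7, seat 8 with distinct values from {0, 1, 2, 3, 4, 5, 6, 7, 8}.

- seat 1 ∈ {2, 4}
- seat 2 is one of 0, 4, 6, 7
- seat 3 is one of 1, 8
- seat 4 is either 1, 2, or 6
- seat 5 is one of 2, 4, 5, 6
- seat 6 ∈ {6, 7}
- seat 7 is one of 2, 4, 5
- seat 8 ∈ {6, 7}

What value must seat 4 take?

1

The 8 variables together cover exactly {0, 1, 2, 4, 5, 6, 7, 8} — 8 values for 8 variables — and 0 appears only in seat 2's list, so seat 2 = 0.
The 7 still-open variables draw from only 7 values {1, 2, 4, 5, 6, 7, 8}, so each is used; only seat 3 can be 8, hence seat 3 = 8.
Among the 6 still-open variables, 1 fits only seat 4 (and all 6 values in {1, 2, 4, 5, 6, 7} must be used), so seat 4 = 1.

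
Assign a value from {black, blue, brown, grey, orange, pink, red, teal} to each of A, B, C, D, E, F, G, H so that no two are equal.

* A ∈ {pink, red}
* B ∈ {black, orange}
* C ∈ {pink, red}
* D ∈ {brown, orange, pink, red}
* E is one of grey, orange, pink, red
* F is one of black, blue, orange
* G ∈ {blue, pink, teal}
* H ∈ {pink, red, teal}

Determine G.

Among the 8 variables, brown fits only D (and all 8 values in {black, blue, brown, grey, orange, pink, red, teal} must be used), so D = brown.
The 7 still-open variables together cover exactly {black, blue, grey, orange, pink, red, teal} — 7 values for 7 variables — and grey appears only in E's list, so E = grey.
A and C between them cover only {pink, red} — a naked pair. Remove those values from G, H.
H has just one choice, so H = teal. Eliminate teal elsewhere: G.
So G = blue.

blue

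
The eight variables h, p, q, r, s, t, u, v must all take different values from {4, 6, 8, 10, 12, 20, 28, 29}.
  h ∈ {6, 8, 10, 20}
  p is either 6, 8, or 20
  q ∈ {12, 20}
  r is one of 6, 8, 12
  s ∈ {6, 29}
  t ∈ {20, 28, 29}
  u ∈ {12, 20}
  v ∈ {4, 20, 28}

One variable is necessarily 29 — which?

The 8 variables together cover exactly {4, 6, 8, 10, 12, 20, 28, 29} — 8 values for 8 variables — and 4 appears only in v's list, so v = 4.
The 7 still-open variables draw from only 7 values {6, 8, 10, 12, 20, 28, 29}, so each is used; only h can be 10, hence h = 10.
The 6 still-open variables draw from only 6 values {6, 8, 12, 20, 28, 29}, so each is used; only t can be 28, hence t = 28.
The 5 still-open variables together cover exactly {6, 8, 12, 20, 29} — 5 values for 5 variables — and 29 appears only in s's list, so s = 29.

s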